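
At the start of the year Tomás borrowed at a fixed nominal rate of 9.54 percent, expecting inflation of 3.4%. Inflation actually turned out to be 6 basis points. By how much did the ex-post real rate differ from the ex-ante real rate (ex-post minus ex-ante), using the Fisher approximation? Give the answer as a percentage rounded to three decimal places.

Ex-ante: 9.54% − 3.4% = 6.140%
Ex-post: 9.54% − 0.06% = 9.480%
Difference (ex-post − ex-ante) = 3.3400% → 3.340%.

3.340%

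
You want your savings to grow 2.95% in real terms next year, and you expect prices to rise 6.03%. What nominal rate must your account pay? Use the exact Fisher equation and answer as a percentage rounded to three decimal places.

9.158%

(1 + i) = (1 + r)(1 + π) = 1.02950 × 1.06030 = 1.09157885
i = 1.09157885 − 1, so the required nominal rate is 9.158%.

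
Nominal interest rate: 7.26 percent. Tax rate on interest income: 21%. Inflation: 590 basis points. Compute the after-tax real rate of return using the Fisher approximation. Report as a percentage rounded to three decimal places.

-0.165%

After-tax nominal return = 7.26% × (1 − 0.21) = 5.7354%.
r ≈ 5.7354% − 5.9% → -0.165%.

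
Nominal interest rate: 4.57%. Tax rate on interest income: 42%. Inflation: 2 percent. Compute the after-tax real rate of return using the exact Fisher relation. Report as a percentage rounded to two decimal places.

0.64%

After-tax nominal return = 4.57% × (1 − 0.42) = 2.6506%.
1 + r = 1.026506 / 1.02000 = 1.006378
After-tax real rate = 1.006378 − 1 → 0.64%.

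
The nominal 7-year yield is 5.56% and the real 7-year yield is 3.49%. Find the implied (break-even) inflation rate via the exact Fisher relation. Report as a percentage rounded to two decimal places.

2.00%

(1 + π) = (1 + i)/(1 + r) = 1.05560 / 1.03490 = 1.020002
Break-even inflation = 1.020002 − 1 → 2.00%.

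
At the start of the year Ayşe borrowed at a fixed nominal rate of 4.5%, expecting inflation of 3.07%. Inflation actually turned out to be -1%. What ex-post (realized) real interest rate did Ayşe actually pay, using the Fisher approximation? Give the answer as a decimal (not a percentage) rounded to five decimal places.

Ex-post: 4.5% − (-1%) = 5.500%
So the realized real rate is 0.05500.

0.05500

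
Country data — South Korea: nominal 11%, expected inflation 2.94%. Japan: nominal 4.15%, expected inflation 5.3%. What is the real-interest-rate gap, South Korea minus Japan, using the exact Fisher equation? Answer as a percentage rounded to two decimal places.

8.92%

South Korea: (1 + 0.1100)/(1 + 0.0294) − 1 = 7.8298%
Japan: (1 + 0.0415)/(1 + 0.0530) − 1 = -1.0921%
Differential = 7.8298% − (-1.0921%) = 8.9219% → 8.92%.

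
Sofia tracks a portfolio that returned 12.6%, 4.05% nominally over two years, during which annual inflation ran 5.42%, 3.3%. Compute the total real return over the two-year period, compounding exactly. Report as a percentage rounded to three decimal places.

Nominal growth factor = 1.1260 × 1.0405 = 1.171603
Price-level growth factor = 1.0542 × 1.0330 = 1.088989
Real growth factor = 1.171603 / 1.088989 = 1.075863
Total real return = 1.075863 − 1 → 7.586%.

7.586%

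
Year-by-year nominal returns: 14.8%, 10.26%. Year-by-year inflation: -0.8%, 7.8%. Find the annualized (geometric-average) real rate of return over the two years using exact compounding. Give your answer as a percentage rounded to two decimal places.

Compound the nominal returns: 1.1480 × 1.1026 = 1.26578480.
Compound inflation: 0.9920 × 1.0780 = 1.06937600.
Deflate: 1.26578480 / 1.06937600 = 1.18366674.
Annualized real rate = 1.18366674^(1/2) − 1 = 8.7964% → 8.80%.

8.80%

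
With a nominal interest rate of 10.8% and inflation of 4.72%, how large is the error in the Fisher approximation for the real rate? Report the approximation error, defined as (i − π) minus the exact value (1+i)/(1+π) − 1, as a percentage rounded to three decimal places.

0.274%

Approximate: r ≈ 10.800% − 4.720% = 6.0800%
Exact: (1 + 0.1080)/(1 + 0.0472) − 1 = 5.8060%
Error = 6.0800% − 5.8060% = 0.2740% → 0.274%.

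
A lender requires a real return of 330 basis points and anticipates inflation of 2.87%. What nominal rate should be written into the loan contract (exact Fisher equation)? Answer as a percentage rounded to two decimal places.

6.26%

(1 + i) = (1 + r)(1 + π) = 1.03300 × 1.02870 = 1.0626471
i = 1.0626471 − 1, so the required nominal rate is 6.26%.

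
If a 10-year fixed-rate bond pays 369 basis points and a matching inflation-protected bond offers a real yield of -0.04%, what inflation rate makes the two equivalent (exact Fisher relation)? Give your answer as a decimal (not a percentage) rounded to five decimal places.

(1 + π) = (1 + i)/(1 + r) = 1.03690 / 0.99960 = 1.0373149
Break-even inflation = 1.0373149 − 1 → 0.03731.

0.03731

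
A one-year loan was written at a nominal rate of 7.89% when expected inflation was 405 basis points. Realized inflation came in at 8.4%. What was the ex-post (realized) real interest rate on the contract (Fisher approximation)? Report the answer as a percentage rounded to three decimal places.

-0.510%

Ex-post: 7.89% − 8.4% = -0.510%
So the realized real rate is -0.510%.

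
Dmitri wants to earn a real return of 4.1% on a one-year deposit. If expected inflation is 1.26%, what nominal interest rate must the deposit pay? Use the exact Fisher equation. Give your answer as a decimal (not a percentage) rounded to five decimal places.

0.05412

(1 + i) = (1 + r)(1 + π) = 1.04100 × 1.01260 = 1.0541166
i = 1.0541166 − 1, so the required nominal rate is 0.05412.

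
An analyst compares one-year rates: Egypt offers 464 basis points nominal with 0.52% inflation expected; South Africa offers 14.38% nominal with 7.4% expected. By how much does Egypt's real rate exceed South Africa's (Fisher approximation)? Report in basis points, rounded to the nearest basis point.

Egypt: 4.64% − 0.52% = 4.120%
South Africa: 14.38% − 7.4% = 6.980%
Differential = -2.860% → -286 basis points.

-286 basis points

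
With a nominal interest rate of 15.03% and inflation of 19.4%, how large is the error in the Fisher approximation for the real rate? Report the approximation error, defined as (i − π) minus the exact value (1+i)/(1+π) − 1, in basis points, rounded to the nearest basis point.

-71 basis points

Approximate: r ≈ 15.030% − 19.400% = -4.3700%
Exact: (1 + 0.1503)/(1 + 0.1940) − 1 = -3.6600%
Error = -4.3700% − (-3.6600%) = -0.7100% → -71 basis points.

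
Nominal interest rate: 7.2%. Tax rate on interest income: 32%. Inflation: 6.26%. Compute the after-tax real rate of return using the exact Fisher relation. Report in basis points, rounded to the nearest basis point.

-128 basis points

After-tax nominal return = 7.2% × (1 − 0.32) = 4.8960%.
1 + r = 1.04896 / 1.06260 = 0.987164
After-tax real rate = 0.987164 − 1 → -128 basis points.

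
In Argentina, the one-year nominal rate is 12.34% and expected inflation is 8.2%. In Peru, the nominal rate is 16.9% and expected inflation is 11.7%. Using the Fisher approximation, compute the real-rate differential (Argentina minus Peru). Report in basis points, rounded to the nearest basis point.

-106 basis points

Argentina: 12.34% − 8.2% = 4.140%
Peru: 16.9% − 11.7% = 5.200%
Differential = -1.060% → -106 basis points.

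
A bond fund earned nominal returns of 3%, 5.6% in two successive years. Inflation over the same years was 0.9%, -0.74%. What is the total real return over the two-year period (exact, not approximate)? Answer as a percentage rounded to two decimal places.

8.60%

Nominal growth factor = 1.0300 × 1.0560 = 1.087680
Price-level growth factor = 1.0090 × 0.9926 = 1.001533
Real growth factor = 1.087680 / 1.001533 = 1.086015
Total real return = 1.086015 − 1 → 8.60%.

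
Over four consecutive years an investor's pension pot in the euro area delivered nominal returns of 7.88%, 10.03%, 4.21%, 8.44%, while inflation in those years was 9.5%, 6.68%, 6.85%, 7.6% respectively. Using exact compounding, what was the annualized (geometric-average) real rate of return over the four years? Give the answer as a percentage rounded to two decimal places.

-0.03%

Compound the nominal returns: 1.0788 × 1.1003 × 1.0421 × 1.0844 = 1.34137731.
Compound inflation: 1.0950 × 1.0668 × 1.0685 × 1.0760 = 1.34302447.
Deflate: 1.34137731 / 1.34302447 = 0.99877355.
Annualized real rate = 0.99877355^(1/4) − 1 = -0.0307% → -0.03%.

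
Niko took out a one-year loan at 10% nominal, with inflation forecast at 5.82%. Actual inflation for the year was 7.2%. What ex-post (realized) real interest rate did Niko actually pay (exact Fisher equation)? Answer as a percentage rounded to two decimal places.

Ex-post: (1 + 0.1000)/(1 + 0.0720) − 1 = 2.6119%
So the realized real rate is 2.61%.

2.61%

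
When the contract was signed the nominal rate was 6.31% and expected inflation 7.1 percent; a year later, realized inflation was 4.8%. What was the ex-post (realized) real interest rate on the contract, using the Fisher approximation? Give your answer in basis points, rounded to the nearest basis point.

Ex-post: 6.31% − 4.8% = 1.510%
So the realized real rate is 151 basis points.

151 basis points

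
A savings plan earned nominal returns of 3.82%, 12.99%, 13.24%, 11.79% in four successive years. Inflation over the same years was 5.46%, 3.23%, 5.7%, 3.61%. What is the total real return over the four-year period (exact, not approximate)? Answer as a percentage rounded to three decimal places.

24.553%

Compound the nominal returns: 1.0382 × 1.1299 × 1.1324 × 1.1179 = 1.484991.
Compound inflation: 1.0546 × 1.0323 × 1.0570 × 1.0361 = 1.192258.
Deflate: 1.484991 / 1.192258 = 1.245528.
Total real return = 1.245528 − 1 → 24.553%.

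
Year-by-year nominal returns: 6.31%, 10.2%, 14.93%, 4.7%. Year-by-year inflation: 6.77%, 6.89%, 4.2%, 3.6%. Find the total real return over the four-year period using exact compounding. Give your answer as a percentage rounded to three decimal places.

Nominal growth factor = 1.0631 × 1.1020 × 1.1493 × 1.0470 = 1.409730
Price-level growth factor = 1.0677 × 1.0689 × 1.0420 × 1.0360 = 1.232009
Real growth factor = 1.409730 / 1.232009 = 1.144253
Total real return = 1.144253 − 1 → 14.425%.

14.425%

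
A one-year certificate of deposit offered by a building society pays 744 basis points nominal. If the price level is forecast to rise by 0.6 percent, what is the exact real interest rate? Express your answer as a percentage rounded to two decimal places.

By the Fisher equation, 1 + r = (1 + i)/(1 + π).
1 + r = 1.07440 / 1.00600 = 1.067992
r = 1.067992 − 1 = 6.7992%, i.e. 6.80%.

6.80%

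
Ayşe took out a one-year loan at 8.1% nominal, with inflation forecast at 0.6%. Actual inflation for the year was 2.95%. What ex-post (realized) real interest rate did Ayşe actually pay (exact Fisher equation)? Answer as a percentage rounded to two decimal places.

5.00%

Ex-post: (1 + 0.0810)/(1 + 0.0295) − 1 = 5.0024%
So the realized real rate is 5.00%.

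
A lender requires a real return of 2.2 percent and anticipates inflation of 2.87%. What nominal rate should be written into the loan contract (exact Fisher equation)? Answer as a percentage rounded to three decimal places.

5.133%

(1 + i) = (1 + r)(1 + π) = 1.02200 × 1.02870 = 1.0513314
i = 1.0513314 − 1, so the required nominal rate is 5.133%.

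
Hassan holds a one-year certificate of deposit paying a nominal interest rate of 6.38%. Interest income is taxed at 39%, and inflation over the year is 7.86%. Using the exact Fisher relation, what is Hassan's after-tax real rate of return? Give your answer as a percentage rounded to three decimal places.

After-tax nominal return = 6.38% × (1 − 0.39) = 3.8918%.
1 + r = 1.038918 / 1.07860 = 0.963210
After-tax real rate = 0.963210 − 1 → -3.679%.

-3.679%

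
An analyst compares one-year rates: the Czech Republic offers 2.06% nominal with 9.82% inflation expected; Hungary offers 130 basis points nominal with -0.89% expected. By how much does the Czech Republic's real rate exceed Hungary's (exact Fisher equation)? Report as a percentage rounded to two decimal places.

The Czech Republic: (1 + 0.0206)/(1 + 0.0982) − 1 = -7.0661%
Hungary: (1 + 0.0130)/(1 − 0.0089) − 1 = 2.2097%
Differential = -7.0661% − 2.2097% = -9.2758% → -9.28%.

-9.28%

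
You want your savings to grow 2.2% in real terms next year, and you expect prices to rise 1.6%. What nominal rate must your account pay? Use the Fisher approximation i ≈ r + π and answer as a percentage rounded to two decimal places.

3.80%

i ≈ r + π = 2.2% + 1.6% = 3.80%.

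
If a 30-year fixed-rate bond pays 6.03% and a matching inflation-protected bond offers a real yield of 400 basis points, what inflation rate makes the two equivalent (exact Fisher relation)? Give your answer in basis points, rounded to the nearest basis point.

(1 + π) = (1 + i)/(1 + r) = 1.06030 / 1.04000 = 1.019519
Break-even inflation = 1.019519 − 1 → 195 basis points.

195 basis points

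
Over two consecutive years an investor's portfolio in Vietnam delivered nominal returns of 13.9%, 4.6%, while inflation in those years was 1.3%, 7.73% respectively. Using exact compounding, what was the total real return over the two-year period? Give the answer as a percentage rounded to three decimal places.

9.172%

Nominal growth factor = 1.1390 × 1.0460 = 1.1913940
Price-level growth factor = 1.0130 × 1.0773 = 1.0913049
Real growth factor = 1.1913940 / 1.0913049 = 1.0917151
Total real return = 1.0917151 − 1 → 9.172%.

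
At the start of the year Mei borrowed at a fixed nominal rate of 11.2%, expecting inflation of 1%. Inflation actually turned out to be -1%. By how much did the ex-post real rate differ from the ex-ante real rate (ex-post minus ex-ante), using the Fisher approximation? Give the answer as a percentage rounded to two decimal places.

2.00%

Ex-ante: 11.2% − 1% = 10.200%
Ex-post: 11.2% − (-1%) = 12.200%
Difference (ex-post − ex-ante) = 2.0000% → 2.00%.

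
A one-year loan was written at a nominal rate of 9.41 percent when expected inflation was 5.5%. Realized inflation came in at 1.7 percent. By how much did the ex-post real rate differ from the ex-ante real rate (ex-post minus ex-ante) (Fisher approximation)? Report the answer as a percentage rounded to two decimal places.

Ex-ante: 9.41% − 5.5% = 3.910%
Ex-post: 9.41% − 1.7% = 7.710%
Difference (ex-post − ex-ante) = 3.8000% → 3.80%.

3.80%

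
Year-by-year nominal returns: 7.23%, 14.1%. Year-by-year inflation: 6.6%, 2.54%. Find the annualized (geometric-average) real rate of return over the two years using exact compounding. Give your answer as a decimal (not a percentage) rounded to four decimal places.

Compound the nominal returns: 1.0723 × 1.1410 = 1.22349430.
Compound inflation: 1.0660 × 1.0254 = 1.09307640.
Deflate: 1.22349430 / 1.09307640 = 1.11931270.
Annualized real rate = 1.11931270^(1/2) − 1 = 5.7976% → 0.0580.

0.0580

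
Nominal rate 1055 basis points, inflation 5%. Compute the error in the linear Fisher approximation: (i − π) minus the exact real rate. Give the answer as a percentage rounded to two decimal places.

0.26%

Approximate: r ≈ 10.550% − 5.000% = 5.5500%
Exact: (1 + 0.1055)/(1 + 0.0500) − 1 = 5.2857%
Error = 5.5500% − 5.2857% = 0.2643% → 0.26%.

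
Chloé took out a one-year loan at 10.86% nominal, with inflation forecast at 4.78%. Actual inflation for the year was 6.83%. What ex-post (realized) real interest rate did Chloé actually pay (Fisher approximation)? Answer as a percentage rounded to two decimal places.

4.03%

Ex-post: 10.86% − 6.83% = 4.030%
So the realized real rate is 4.03%.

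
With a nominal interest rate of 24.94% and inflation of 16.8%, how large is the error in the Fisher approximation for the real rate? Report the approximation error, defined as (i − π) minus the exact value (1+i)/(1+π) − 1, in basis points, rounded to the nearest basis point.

Approximate: r ≈ 24.940% − 16.800% = 8.1400%
Exact: (1 + 0.2494)/(1 + 0.1680) − 1 = 6.9692%
Error = 8.1400% − 6.9692% = 1.1708% → 117 basis points.

117 basis points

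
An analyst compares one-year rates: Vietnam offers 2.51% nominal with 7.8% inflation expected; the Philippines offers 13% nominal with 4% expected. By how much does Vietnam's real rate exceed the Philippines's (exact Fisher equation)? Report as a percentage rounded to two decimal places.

Vietnam: (1 + 0.0251)/(1 + 0.0780) − 1 = -4.9072%
The Philippines: (1 + 0.1300)/(1 + 0.0400) − 1 = 8.6538%
Differential = -4.9072% − 8.6538% = -13.5611% → -13.56%.

-13.56%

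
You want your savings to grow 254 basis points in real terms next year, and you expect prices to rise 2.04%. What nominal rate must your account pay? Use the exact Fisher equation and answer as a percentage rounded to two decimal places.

4.63%

(1 + i) = (1 + r)(1 + π) = 1.02540 × 1.02040 = 1.04631816
i = 1.04631816 − 1, so the required nominal rate is 4.63%.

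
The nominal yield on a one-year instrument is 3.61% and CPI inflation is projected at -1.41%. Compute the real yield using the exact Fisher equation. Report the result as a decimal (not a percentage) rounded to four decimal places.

0.0509

By the Fisher relation, 1 + r = (1 + i)/(1 + π).
1 + r = 1.03610 / 0.98590 = 1.050918
r = 1.050918 − 1 = 5.0918%, i.e. 0.0509.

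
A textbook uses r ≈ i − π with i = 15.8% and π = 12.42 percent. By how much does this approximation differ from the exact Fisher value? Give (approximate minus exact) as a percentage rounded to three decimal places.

0.373%

Approximate: r ≈ 15.800% − 12.420% = 3.3800%
Exact: (1 + 0.1580)/(1 + 0.1242) − 1 = 3.0066%
Error = 3.3800% − 3.0066% = 0.3734% → 0.373%.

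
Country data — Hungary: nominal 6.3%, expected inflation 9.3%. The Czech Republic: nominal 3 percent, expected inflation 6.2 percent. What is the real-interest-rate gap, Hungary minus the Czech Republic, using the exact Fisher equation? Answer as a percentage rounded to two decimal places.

0.27%

Hungary: (1 + 0.0630)/(1 + 0.0930) − 1 = -2.7447%
The Czech Republic: (1 + 0.0300)/(1 + 0.0620) − 1 = -3.0132%
Differential = -2.7447% − (-3.0132%) = 0.2684% → 0.27%.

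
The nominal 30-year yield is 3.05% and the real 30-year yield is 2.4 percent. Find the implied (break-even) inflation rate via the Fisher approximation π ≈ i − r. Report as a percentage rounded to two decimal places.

π ≈ i − r = 3.05% − 2.4% → 0.65%.

0.65%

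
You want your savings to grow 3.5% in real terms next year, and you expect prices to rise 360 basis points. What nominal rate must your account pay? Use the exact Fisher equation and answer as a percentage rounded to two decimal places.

7.23%

(1 + i) = (1 + r)(1 + π) = 1.03500 × 1.03600 = 1.07226
i = 1.07226 − 1, so the required nominal rate is 7.23%.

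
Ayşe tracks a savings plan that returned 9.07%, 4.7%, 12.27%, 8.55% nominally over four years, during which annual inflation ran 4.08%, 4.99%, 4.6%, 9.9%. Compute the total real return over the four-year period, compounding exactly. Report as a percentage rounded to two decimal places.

Nominal growth factor = 1.0907 × 1.0470 × 1.1227 × 1.0855 = 1.391700
Price-level growth factor = 1.0408 × 1.0499 × 1.0460 × 1.0990 = 1.256159
Real growth factor = 1.391700 / 1.256159 = 1.107901
Total real return = 1.107901 − 1 → 10.79%.

10.79%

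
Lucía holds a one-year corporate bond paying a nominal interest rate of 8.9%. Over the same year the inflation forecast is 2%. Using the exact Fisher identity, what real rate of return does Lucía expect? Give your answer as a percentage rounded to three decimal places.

6.765%

1 + r = 1.08900 / 1.02000 = 1.067647
r = 1.067647 − 1 = 6.7647%, i.e. 6.765%.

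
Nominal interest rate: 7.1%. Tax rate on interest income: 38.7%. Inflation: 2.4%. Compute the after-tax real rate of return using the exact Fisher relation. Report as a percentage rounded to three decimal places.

After-tax nominal return = 7.1% × (1 − 0.387) = 4.3523%.
1 + r = 1.043523 / 1.02400 = 1.0190654
After-tax real rate = 1.0190654 − 1 → 1.907%.

1.907%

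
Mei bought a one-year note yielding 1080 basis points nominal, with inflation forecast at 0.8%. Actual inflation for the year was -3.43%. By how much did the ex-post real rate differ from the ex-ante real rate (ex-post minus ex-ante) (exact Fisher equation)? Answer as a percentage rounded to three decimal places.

4.815%

Ex-ante: (1 + 0.1080)/(1 + 0.0080) − 1 = 9.9206%
Ex-post: (1 + 0.1080)/(1 − 0.0343) − 1 = 14.7354%
Difference (ex-post − ex-ante) = 4.8148% → 4.815%.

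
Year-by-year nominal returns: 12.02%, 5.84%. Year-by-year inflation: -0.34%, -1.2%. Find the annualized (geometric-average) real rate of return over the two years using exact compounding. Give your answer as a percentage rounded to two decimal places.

9.73%

Compound the nominal returns: 1.1202 × 1.0584 = 1.18561968.
Compound inflation: 0.9966 × 0.9880 = 0.98464080.
Deflate: 1.18561968 / 0.98464080 = 1.20411391.
Annualized real rate = 1.20411391^(1/2) − 1 = 9.7321% → 9.73%.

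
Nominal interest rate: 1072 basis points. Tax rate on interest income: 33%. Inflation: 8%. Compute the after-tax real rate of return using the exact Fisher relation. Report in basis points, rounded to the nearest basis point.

After-tax nominal return = 10.72% × (1 − 0.33) = 7.1824%.
1 + r = 1.071824 / 1.08000 = 0.992430
After-tax real rate = 0.992430 − 1 → -76 basis points.

-76 basis points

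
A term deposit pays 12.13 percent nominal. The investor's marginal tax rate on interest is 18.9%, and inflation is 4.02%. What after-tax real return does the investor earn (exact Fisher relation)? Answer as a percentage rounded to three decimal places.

5.593%

After-tax nominal return = 12.13% × (1 − 0.189) = 9.83743%.
1 + r = 1.0983743 / 1.04020 = 1.055926
After-tax real rate = 1.055926 − 1 → 5.593%.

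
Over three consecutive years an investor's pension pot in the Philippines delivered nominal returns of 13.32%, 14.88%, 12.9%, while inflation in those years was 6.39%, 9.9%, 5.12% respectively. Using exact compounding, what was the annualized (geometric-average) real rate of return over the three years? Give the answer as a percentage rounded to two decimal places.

6.14%

Nominal growth factor = 1.1332 × 1.1488 × 1.1290 = 1.46975496
Price-level growth factor = 1.0639 × 1.0990 × 1.0512 = 1.22909048
Real growth factor = 1.46975496 / 1.22909048 = 1.19580697
Annualized real rate = 1.19580697^(1/3) − 1 = 6.1419% → 6.14%.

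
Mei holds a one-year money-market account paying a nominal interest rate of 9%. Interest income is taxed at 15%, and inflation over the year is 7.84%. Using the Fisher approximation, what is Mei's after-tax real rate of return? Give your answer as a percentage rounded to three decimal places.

-0.190%

After-tax nominal return = 9% × (1 − 0.15) = 7.6500%.
r ≈ 7.6500% − 7.84% → -0.190%.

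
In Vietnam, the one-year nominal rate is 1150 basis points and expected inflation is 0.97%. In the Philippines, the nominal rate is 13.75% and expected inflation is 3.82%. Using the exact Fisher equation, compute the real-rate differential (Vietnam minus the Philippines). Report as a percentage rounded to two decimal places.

0.86%

Vietnam: (1 + 0.1150)/(1 + 0.0097) − 1 = 10.4288%
The Philippines: (1 + 0.1375)/(1 + 0.0382) − 1 = 9.5646%
Differential = 10.4288% − 9.5646% = 0.8642% → 0.86%.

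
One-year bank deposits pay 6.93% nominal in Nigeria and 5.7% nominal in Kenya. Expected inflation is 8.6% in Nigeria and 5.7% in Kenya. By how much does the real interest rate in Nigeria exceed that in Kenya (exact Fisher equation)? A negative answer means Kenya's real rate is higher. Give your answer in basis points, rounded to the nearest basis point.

Nigeria: (1 + 0.0693)/(1 + 0.0860) − 1 = -1.5378%
Kenya: (1 + 0.0570)/(1 + 0.0570) − 1 = 0.0000%
Differential = -1.5378% − 0.0000% = -1.5378% → -154 basis points.

-154 basis points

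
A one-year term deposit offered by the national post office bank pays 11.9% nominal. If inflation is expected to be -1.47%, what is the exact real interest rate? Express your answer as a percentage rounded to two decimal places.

By the Fisher equation, 1 + r = (1 + i)/(1 + π).
1 + r = 1.11900 / 0.98530 = 1.135695
r = 1.135695 − 1 = 13.5695%, i.e. 13.57%.

13.57%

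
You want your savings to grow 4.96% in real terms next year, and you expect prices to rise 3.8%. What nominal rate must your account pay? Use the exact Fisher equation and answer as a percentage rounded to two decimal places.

(1 + i) = (1 + r)(1 + π) = 1.04960 × 1.03800 = 1.0894848
i = 1.0894848 − 1, so the required nominal rate is 8.95%.

8.95%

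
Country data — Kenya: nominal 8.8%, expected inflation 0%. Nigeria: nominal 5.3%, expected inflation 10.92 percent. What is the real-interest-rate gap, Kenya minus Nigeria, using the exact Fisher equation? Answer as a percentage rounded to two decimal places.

13.87%

Kenya: (1 + 0.0880)/(1 + 0.0000) − 1 = 8.8000%
Nigeria: (1 + 0.0530)/(1 + 0.1092) − 1 = -5.0667%
Differential = 8.8000% − (-5.0667%) = 13.8667% → 13.87%.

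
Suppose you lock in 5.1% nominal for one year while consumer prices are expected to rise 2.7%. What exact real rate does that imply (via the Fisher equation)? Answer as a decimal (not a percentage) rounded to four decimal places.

0.0234

1 + r = 1.05100 / 1.02700 = 1.023369
r = 1.023369 − 1 = 2.3369%, i.e. 0.0234.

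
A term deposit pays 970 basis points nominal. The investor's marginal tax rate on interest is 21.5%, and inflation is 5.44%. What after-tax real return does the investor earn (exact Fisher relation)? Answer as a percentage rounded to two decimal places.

After-tax nominal return = 9.7% × (1 − 0.215) = 7.6145%.
1 + r = 1.076145 / 1.05440 = 1.020623
After-tax real rate = 1.020623 − 1 → 2.06%.

2.06%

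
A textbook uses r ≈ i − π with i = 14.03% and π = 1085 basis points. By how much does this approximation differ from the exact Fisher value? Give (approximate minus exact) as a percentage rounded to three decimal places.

0.311%

Approximate: r ≈ 14.030% − 10.850% = 3.1800%
Exact: (1 + 0.1403)/(1 + 0.1085) − 1 = 2.8687%
Error = 3.1800% − 2.8687% = 0.3113% → 0.311%.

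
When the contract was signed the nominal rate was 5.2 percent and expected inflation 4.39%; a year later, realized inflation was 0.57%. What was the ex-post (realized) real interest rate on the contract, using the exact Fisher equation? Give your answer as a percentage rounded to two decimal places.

Ex-post: (1 + 0.0520)/(1 + 0.0057) − 1 = 4.6038%
So the realized real rate is 4.60%.

4.60%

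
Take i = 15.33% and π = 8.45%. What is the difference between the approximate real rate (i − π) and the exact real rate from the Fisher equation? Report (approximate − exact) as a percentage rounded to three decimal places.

0.536%

Approximate: r ≈ 15.330% − 8.450% = 6.8800%
Exact: (1 + 0.1533)/(1 + 0.0845) − 1 = 6.3439%
Error = 6.8800% − 6.3439% = 0.5361% → 0.536%.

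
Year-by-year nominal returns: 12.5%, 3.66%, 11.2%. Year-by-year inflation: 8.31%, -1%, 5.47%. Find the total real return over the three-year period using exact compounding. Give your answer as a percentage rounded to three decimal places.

14.666%

Compound the nominal returns: 1.1250 × 1.0366 × 1.1120 = 1.296787.
Compound inflation: 1.0831 × 0.9900 × 1.0547 = 1.130922.
Deflate: 1.296787 / 1.130922 = 1.146663.
Total real return = 1.146663 − 1 → 14.666%.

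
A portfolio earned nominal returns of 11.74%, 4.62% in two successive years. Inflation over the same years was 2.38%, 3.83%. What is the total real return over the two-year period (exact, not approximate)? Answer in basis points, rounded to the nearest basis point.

Compound the nominal returns: 1.1174 × 1.0462 = 1.169024.
Compound inflation: 1.0238 × 1.0383 = 1.063012.
Deflate: 1.169024 / 1.063012 = 1.099728.
Total real return = 1.099728 − 1 → 997 basis points.

997 basis points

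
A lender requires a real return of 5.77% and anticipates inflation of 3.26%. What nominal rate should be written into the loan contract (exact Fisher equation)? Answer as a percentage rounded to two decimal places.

9.22%

(1 + i) = (1 + r)(1 + π) = 1.05770 × 1.03260 = 1.09218102
i = 1.09218102 − 1, so the required nominal rate is 9.22%.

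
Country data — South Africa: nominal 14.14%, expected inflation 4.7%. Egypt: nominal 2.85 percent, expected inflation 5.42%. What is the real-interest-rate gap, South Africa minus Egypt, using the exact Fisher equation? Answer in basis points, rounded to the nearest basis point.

South Africa: (1 + 0.1414)/(1 + 0.0470) − 1 = 9.0162%
Egypt: (1 + 0.0285)/(1 + 0.0542) − 1 = -2.4379%
Differential = 9.0162% − (-2.4379%) = 11.4541% → 1145 basis points.

1145 basis points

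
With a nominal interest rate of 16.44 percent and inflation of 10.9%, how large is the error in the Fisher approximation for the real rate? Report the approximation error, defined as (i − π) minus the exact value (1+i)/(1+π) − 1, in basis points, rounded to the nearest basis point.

Approximate: r ≈ 16.440% − 10.900% = 5.5400%
Exact: (1 + 0.1644)/(1 + 0.1090) − 1 = 4.9955%
Error = 5.5400% − 4.9955% = 0.5445% → 54 basis points.

54 basis points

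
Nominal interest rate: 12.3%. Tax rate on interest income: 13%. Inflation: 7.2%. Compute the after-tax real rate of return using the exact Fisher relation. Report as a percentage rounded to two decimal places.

After-tax nominal return = 12.3% × (1 − 0.13) = 10.7010%.
1 + r = 1.10701 / 1.07200 = 1.032659
After-tax real rate = 1.032659 − 1 → 3.27%.

3.27%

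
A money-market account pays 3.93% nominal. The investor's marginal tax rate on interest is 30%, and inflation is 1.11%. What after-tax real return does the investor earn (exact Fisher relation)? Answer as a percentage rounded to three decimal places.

After-tax nominal return = 3.93% × (1 − 0.3) = 2.7510%.
1 + r = 1.02751 / 1.01110 = 1.016230
After-tax real rate = 1.016230 − 1 → 1.623%.

1.623%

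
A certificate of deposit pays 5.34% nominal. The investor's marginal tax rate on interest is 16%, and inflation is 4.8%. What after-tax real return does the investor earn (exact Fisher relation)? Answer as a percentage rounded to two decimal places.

-0.30%

After-tax nominal return = 5.34% × (1 − 0.16) = 4.4856%.
1 + r = 1.044856 / 1.04800 = 0.997000
After-tax real rate = 0.997000 − 1 → -0.30%.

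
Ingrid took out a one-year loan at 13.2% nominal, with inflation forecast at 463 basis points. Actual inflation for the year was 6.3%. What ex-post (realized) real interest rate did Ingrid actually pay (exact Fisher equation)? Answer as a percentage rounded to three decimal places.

Ex-post: (1 + 0.1320)/(1 + 0.0630) − 1 = 6.4911%
So the realized real rate is 6.491%.

6.491%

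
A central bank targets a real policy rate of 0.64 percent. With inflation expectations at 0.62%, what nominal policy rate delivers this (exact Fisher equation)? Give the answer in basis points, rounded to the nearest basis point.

126 basis points

(1 + i) = (1 + r)(1 + π) = 1.00640 × 1.00620 = 1.01263968
i = 1.01263968 − 1, so the required nominal rate is 126 basis points.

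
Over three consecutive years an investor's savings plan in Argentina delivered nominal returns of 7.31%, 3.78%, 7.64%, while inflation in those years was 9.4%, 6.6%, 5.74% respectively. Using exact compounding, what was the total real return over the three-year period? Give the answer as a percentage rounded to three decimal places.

Nominal growth factor = 1.0731 × 1.0378 × 1.0764 = 1.198747
Price-level growth factor = 1.0940 × 1.0660 × 1.0574 = 1.233144
Real growth factor = 1.198747 / 1.233144 = 0.972106
Total real return = 0.972106 − 1 → -2.789%.

-2.789%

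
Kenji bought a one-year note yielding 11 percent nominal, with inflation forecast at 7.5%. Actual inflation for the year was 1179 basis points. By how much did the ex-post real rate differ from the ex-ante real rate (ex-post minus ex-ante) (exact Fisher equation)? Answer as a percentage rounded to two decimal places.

-3.96%

Ex-ante: (1 + 0.1100)/(1 + 0.0750) − 1 = 3.2558%
Ex-post: (1 + 0.1100)/(1 + 0.1179) − 1 = -0.7067%
Difference (ex-post − ex-ante) = -3.9625% → -3.96%.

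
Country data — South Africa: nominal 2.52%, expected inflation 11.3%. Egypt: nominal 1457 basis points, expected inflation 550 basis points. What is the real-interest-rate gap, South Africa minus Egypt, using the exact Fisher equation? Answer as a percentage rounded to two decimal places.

-16.49%

South Africa: (1 + 0.0252)/(1 + 0.1130) − 1 = -7.8886%
Egypt: (1 + 0.1457)/(1 + 0.0550) − 1 = 8.5972%
Differential = -7.8886% − 8.5972% = -16.4857% → -16.49%.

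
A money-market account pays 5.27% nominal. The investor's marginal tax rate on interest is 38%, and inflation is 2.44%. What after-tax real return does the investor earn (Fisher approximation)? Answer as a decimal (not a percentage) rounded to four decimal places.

After-tax nominal return = 5.27% × (1 − 0.38) = 3.2674%.
r ≈ 3.2674% − 2.44% → 0.0083.

0.0083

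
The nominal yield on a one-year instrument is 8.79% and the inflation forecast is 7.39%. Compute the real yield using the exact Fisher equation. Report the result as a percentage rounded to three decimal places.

By the Fisher identity, 1 + r = (1 + i)/(1 + π).
1 + r = 1.08790 / 1.07390 = 1.013037
r = 1.013037 − 1 = 1.3037%, i.e. 1.304%.

1.304%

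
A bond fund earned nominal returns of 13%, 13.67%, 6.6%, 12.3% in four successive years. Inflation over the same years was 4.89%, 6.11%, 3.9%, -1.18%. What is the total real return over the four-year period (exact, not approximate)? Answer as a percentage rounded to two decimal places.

34.56%

Nominal growth factor = 1.1300 × 1.1367 × 1.0660 × 1.1230 = 1.537663
Price-level growth factor = 1.0489 × 1.0611 × 1.0390 × 0.9882 = 1.142749
Real growth factor = 1.537663 / 1.142749 = 1.345583
Total real return = 1.345583 − 1 → 34.56%.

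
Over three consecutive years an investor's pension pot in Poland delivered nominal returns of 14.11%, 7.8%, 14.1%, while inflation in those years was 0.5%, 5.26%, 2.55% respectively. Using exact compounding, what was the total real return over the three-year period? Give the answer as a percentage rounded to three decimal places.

Compound the nominal returns: 1.1411 × 1.0780 × 1.1410 = 1.403551.
Compound inflation: 1.0050 × 1.0526 × 1.0255 = 1.084839.
Deflate: 1.403551 / 1.084839 = 1.293788.
Total real return = 1.293788 − 1 → 29.379%.

29.379%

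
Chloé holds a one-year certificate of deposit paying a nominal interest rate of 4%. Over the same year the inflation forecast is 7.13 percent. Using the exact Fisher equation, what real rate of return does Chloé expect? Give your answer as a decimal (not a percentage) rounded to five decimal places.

-0.02922

By the Fisher equation, 1 + r = (1 + i)/(1 + π).
1 + r = 1.04000 / 1.07130 = 0.970783
r = 0.970783 − 1 = -2.9217%, i.e. -0.02922.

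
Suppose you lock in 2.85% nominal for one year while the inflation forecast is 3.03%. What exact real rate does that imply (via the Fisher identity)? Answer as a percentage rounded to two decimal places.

-0.17%

By the Fisher identity, 1 + r = (1 + i)/(1 + π).
1 + r = 1.02850 / 1.03030 = 0.998253
r = 0.998253 − 1 = -0.1747%, i.e. -0.17%.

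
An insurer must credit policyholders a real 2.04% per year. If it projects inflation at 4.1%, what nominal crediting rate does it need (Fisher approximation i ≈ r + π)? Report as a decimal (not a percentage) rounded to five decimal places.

i ≈ r + π = 2.04% + 4.1% = 0.06140.

0.06140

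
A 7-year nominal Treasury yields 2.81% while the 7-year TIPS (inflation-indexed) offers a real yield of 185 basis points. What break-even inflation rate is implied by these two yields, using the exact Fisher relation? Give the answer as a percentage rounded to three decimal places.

(1 + π) = (1 + i)/(1 + r) = 1.02810 / 1.01850 = 1.009426
Break-even inflation = 1.009426 − 1 → 0.943%.

0.943%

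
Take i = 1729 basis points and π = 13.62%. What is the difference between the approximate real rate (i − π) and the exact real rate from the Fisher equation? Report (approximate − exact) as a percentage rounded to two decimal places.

0.44%

Approximate: r ≈ 17.290% − 13.620% = 3.6700%
Exact: (1 + 0.1729)/(1 + 0.1362) − 1 = 3.2301%
Error = 3.6700% − 3.2301% = 0.4399% → 0.44%.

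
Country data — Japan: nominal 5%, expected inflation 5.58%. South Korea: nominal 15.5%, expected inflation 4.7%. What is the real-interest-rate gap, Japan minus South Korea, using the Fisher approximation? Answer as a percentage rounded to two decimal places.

Japan: 5% − 5.58% = -0.580%
South Korea: 15.5% − 4.7% = 10.800%
Differential = -11.380% → -11.38%.

-11.38%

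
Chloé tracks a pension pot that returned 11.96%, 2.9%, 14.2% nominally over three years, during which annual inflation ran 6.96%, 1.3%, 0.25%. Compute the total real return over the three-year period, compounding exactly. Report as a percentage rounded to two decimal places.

21.12%

Compound the nominal returns: 1.1196 × 1.0290 × 1.1420 = 1.315662.
Compound inflation: 1.0696 × 1.0130 × 1.0025 = 1.086214.
Deflate: 1.315662 / 1.086214 = 1.211237.
Total real return = 1.211237 − 1 → 21.12%.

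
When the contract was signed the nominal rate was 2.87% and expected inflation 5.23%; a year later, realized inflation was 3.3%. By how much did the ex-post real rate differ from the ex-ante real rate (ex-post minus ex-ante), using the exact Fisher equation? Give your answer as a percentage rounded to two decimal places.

1.83%

Ex-ante: (1 + 0.0287)/(1 + 0.0523) − 1 = -2.2427%
Ex-post: (1 + 0.0287)/(1 + 0.0330) − 1 = -0.4163%
Difference (ex-post − ex-ante) = 1.8264% → 1.83%.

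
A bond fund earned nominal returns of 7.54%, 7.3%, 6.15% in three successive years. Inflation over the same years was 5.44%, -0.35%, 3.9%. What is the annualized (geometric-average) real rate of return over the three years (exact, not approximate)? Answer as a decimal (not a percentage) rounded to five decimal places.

0.03912

Nominal growth factor = 1.0754 × 1.0730 × 1.0615 = 1.22486931
Price-level growth factor = 1.0544 × 0.9965 × 1.0390 = 1.09168727
Real growth factor = 1.22486931 / 1.09168727 = 1.12199651
Annualized real rate = 1.12199651^(1/3) − 1 = 3.9116% → 0.03912.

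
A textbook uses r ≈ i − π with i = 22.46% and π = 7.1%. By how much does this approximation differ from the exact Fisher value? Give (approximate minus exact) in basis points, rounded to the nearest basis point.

Approximate: r ≈ 22.460% − 7.100% = 15.3600%
Exact: (1 + 0.2246)/(1 + 0.0710) − 1 = 14.3417%
Error = 15.3600% − 14.3417% = 1.0183% → 102 basis points.

102 basis points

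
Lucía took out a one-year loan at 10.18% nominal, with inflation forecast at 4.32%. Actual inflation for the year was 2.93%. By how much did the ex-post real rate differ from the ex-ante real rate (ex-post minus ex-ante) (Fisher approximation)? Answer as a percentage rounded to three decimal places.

1.390%

Ex-ante: 10.18% − 4.32% = 5.860%
Ex-post: 10.18% − 2.93% = 7.250%
Difference (ex-post − ex-ante) = 1.3900% → 1.390%.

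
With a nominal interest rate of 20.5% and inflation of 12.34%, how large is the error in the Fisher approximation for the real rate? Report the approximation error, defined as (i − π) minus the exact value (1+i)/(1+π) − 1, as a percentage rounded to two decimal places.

0.90%

Approximate: r ≈ 20.500% − 12.340% = 8.1600%
Exact: (1 + 0.2050)/(1 + 0.1234) − 1 = 7.2637%
Error = 8.1600% − 7.2637% = 0.8963% → 0.90%.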